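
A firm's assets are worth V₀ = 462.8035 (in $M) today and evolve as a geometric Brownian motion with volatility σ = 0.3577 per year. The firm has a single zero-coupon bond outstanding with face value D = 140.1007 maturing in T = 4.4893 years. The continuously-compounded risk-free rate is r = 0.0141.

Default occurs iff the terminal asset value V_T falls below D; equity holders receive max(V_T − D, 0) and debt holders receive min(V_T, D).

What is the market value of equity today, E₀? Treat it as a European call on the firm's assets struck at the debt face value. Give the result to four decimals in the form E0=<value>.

E0=334.8656

d₁ = [ln(V₀/D) + (r + σ²/2)T] / (σ√T)
   = [ln(462.8035/140.1007) + (0.0141 + 0.5·0.3577²)·4.4893] / (0.3577·√4.4893)
   = [1.194941 + 0.350501] / 0.757894 = 2.039127
d₂ = d₁ − σ√T = 2.039127 − 0.757894 = 1.281234
N(d₁) = 0.979281,  N(d₂) = 0.899944,  e^(−rT) = 0.938663
E₀ = V₀·N(d₁) − D·e^(−rT)·N(d₂)
   = 462.8035·0.979281 − 140.1007·0.938663·0.899944 = 334.865604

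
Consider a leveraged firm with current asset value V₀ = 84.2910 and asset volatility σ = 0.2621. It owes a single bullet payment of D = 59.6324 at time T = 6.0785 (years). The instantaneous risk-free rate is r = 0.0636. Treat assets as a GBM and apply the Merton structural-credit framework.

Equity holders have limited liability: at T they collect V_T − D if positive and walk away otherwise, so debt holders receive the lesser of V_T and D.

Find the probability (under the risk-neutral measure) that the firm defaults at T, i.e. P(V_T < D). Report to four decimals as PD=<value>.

PD=0.2088

d₁ = [ln(V₀/D) + (r + σ²/2)T] / (σ√T)
   = [ln(84.2910/59.6324) + (0.0636 + 0.5·0.2621²)·6.0785] / (0.2621·√6.0785)
   = [0.346076 + 0.595378] / 0.646197 = 1.456914
d₂ = d₁ − σ√T = 1.456914 − 0.646197 = 0.810717
risk-neutral PD = N(−d₂) = N(-0.810717) = 0.208764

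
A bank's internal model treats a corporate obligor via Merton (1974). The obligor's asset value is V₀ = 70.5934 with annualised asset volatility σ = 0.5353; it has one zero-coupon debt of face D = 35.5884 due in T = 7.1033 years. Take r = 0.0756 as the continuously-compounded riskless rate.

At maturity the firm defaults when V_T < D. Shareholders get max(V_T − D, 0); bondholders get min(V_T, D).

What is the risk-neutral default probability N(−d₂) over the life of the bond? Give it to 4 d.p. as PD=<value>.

d₁ = [ln(V₀/D) + (r + σ²/2)T] / (σ√T)
   = [ln(70.5934/35.5884) + (0.0756 + 0.5·0.5353²)·7.1033] / (0.5353·√7.1033)
   = [0.684917 + 1.554721] / 1.426682 = 1.569822
d₂ = d₁ − σ√T = 1.569822 − 1.426682 = 0.143140
risk-neutral PD = N(−d₂) = N(-0.143140) = 0.443090

PD=0.4431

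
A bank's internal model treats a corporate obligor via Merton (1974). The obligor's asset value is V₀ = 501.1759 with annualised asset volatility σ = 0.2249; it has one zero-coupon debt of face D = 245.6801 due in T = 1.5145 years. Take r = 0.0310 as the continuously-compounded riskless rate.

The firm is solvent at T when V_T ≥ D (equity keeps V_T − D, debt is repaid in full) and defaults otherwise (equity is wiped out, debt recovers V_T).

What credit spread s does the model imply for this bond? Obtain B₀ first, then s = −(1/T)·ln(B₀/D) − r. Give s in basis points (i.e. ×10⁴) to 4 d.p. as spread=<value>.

spread=2.4197

d₁ = [ln(V₀/D) + (r + σ²/2)T] / (σ√T)
   = [ln(501.1759/245.6801) + (0.0310 + 0.5·0.2249²)·1.5145] / (0.2249·√1.5145)
   = [0.712927 + 0.085251] / 0.276773 = 2.883870
d₂ = d₁ − σ√T = 2.883870 − 0.276773 = 2.607097
N(d₁) = 0.998036,  N(d₂) = 0.995434,  e^(−rT) = 0.954136
E₀ = V₀·N(d₁) − D·e^(−rT)·N(d₂)
   = 501.1759·0.998036 − 245.6801·0.954136·0.995434 = 266.849664
B₀ = V₀ − E₀ = 501.1759 − 266.849664 = 234.326236
spread = −(1/T)·ln(B₀/D) − r = −(1/1.5145)·ln(234.326236/245.6801) − 0.0310 = 0.00024197
in basis points: 0.00024197 × 10⁴ = 2.4197 bp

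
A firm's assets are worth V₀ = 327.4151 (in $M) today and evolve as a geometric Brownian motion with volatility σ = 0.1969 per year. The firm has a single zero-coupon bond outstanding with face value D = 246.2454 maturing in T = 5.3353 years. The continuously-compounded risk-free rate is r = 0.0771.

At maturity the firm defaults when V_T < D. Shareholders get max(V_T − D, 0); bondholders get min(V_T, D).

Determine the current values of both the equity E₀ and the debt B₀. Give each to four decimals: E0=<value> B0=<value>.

E0=167.0321 B0=160.3830

d₁ = [ln(V₀/D) + (r + σ²/2)T] / (σ√T)
   = [ln(327.4151/246.2454) + (0.0771 + 0.5·0.1969²)·5.3353] / (0.1969·√5.3353)
   = [0.284900 + 0.514775] / 0.454805 = 1.758283
d₂ = d₁ − σ√T = 1.758283 − 0.454805 = 1.303478
N(d₁) = 0.960650,  N(d₂) = 0.903794,  e^(−rT) = 0.662754
E₀ = V₀·N(d₁) − D·e^(−rT)·N(d₂)
   = 327.4151·0.960650 − 246.2454·0.662754·0.903794 = 167.032127
B₀ = V₀ − E₀ = 327.4151 − 167.032127 = 160.382973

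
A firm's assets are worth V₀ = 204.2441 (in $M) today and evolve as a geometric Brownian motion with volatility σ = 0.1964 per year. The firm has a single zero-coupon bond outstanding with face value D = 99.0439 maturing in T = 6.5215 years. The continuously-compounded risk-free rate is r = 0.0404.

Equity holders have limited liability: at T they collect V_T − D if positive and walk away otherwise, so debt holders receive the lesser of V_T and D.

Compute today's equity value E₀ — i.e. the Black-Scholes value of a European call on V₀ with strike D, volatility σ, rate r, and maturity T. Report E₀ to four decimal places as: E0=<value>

d₁ = [ln(V₀/D) + (r + σ²/2)T] / (σ√T)
   = [ln(204.2441/99.0439) + (0.0404 + 0.5·0.1964²)·6.5215] / (0.1964·√6.5215)
   = [0.723753 + 0.389245] / 0.501551 = 2.219112
d₂ = d₁ − σ√T = 2.219112 − 0.501551 = 1.717561
N(d₁) = 0.986760,  N(d₂) = 0.957062,  e^(−rT) = 0.768382
E₀ = V₀·N(d₁) − D·e^(−rT)·N(d₂)
   = 204.2441·0.986760 − 99.0439·0.768382·0.957062 = 128.704236

E0=128.7042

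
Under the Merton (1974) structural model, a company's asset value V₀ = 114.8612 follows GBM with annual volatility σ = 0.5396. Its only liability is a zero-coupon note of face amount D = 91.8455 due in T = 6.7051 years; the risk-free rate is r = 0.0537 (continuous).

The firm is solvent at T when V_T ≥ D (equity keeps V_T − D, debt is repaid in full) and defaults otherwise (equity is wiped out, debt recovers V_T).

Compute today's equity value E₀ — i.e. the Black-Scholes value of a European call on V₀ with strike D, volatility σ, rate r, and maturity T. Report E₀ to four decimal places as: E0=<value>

d₁ = [ln(V₀/D) + (r + σ²/2)T] / (σ√T)
   = [ln(114.8612/91.8455) + (0.0537 + 0.5·0.5396²)·6.7051] / (0.5396·√6.7051)
   = [0.223617 + 1.336220] / 1.397251 = 1.116360
d₂ = d₁ − σ√T = 1.116360 − 1.397251 = -0.280891
N(d₁) = 0.867866,  N(d₂) = 0.389397,  e^(−rT) = 0.697632
E₀ = V₀·N(d₁) − D·e^(−rT)·N(d₂)
   = 114.8612·0.867866 − 91.8455·0.697632·0.389397 = 74.733782

E0=74.7338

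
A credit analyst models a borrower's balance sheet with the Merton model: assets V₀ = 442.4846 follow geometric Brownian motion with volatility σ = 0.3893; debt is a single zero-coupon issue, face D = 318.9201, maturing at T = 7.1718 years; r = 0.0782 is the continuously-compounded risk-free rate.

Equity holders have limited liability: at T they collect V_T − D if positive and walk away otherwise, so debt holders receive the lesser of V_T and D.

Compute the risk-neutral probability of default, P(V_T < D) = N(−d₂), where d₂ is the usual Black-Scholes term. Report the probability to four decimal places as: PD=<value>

PD=0.3704

d₁ = [ln(V₀/D) + (r + σ²/2)T] / (σ√T)
   = [ln(442.4846/318.9201) + (0.0782 + 0.5·0.3893²)·7.1718] / (0.3893·√7.1718)
   = [0.327465 + 1.104294] / 1.042554 = 1.373319
d₂ = d₁ − σ√T = 1.373319 − 1.042554 = 0.330765
risk-neutral PD = N(−d₂) = N(-0.330765) = 0.370411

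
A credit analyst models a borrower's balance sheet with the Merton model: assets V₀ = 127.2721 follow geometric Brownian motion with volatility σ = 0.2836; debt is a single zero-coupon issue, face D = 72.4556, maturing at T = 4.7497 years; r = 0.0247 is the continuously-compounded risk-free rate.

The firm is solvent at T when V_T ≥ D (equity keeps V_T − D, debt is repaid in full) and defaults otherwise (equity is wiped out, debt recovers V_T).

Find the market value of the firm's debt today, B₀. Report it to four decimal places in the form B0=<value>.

d₁ = [ln(V₀/D) + (r + σ²/2)T] / (σ√T)
   = [ln(127.2721/72.4556) + (0.0247 + 0.5·0.2836²)·4.7497] / (0.2836·√4.7497)
   = [0.563353 + 0.308324] / 0.618072 = 1.410317
d₂ = d₁ − σ√T = 1.410317 − 0.618072 = 0.792244
N(d₁) = 0.920777,  N(d₂) = 0.785891,  e^(−rT) = 0.889303
E₀ = V₀·N(d₁) − D·e^(−rT)·N(d₂)
   = 127.2721·0.920777 − 72.4556·0.889303·0.785891 = 66.550361
B₀ = V₀ − E₀ = 127.2721 − 66.550361 = 60.721739

B0=60.7217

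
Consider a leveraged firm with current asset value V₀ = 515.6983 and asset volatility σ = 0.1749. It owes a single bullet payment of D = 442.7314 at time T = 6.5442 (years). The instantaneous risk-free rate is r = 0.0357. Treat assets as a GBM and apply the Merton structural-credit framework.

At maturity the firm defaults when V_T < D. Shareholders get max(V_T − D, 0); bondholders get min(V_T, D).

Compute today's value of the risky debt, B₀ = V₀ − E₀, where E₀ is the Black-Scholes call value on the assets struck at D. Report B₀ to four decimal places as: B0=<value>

d₁ = [ln(V₀/D) + (r + σ²/2)T] / (σ√T)
   = [ln(515.6983/442.7314) + (0.0357 + 0.5·0.1749²)·6.5442] / (0.1749·√6.5442)
   = [0.152559 + 0.333722] / 0.447423 = 1.086847
d₂ = d₁ − σ√T = 1.086847 − 0.447423 = 0.639424
N(d₁) = 0.861448,  N(d₂) = 0.738727,  e^(−rT) = 0.791656
E₀ = V₀·N(d₁) − D·e^(−rT)·N(d₂)
   = 515.6983·0.861448 − 442.7314·0.791656·0.738727 = 185.330090
B₀ = V₀ − E₀ = 515.6983 − 185.330090 = 330.368210

B0=330.3682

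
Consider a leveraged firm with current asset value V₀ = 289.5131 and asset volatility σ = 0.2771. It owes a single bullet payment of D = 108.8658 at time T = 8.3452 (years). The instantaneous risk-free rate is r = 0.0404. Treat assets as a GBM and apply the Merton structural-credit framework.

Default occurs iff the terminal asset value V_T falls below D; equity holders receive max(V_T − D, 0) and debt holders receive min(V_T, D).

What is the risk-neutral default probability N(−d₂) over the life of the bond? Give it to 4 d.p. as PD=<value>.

PD=0.1070

d₁ = [ln(V₀/D) + (r + σ²/2)T] / (σ√T)
   = [ln(289.5131/108.8658) + (0.0404 + 0.5·0.2771²)·8.3452] / (0.2771·√8.3452)
   = [0.978085 + 0.657537] / 0.800488 = 2.043280
d₂ = d₁ − σ√T = 2.043280 − 0.800488 = 1.242792
risk-neutral PD = N(−d₂) = N(-1.242792) = 0.106972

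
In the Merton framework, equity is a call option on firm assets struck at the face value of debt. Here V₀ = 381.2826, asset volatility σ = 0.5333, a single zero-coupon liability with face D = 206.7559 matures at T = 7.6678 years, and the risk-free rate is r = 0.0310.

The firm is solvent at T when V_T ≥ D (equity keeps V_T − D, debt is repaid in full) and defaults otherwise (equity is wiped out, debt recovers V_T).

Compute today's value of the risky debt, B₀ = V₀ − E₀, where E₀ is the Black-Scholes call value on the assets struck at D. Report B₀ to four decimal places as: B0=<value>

B0=106.9713

d₁ = [ln(V₀/D) + (r + σ²/2)T] / (σ√T)
   = [ln(381.2826/206.7559) + (0.0310 + 0.5·0.5333²)·7.6678] / (0.5333·√7.6678)
   = [0.612002 + 1.328097] / 1.476750 = 1.313763
d₂ = d₁ − σ√T = 1.313763 − 1.476750 = -0.162987
N(d₁) = 0.905537,  N(d₂) = 0.435264,  e^(−rT) = 0.788438
E₀ = V₀·N(d₁) − D·e^(−rT)·N(d₂)
   = 381.2826·0.905537 − 206.7559·0.788438·0.435264 = 274.311255
B₀ = V₀ − E₀ = 381.2826 − 274.311255 = 106.971345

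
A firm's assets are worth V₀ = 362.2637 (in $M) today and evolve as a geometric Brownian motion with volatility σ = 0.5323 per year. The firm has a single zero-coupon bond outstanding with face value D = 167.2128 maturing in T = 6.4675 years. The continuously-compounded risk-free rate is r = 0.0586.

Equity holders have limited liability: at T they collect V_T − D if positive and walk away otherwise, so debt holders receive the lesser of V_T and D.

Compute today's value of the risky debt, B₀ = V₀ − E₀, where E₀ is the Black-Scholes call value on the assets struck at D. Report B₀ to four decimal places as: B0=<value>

B0=88.0671

d₁ = [ln(V₀/D) + (r + σ²/2)T] / (σ√T)
   = [ln(362.2637/167.2128) + (0.0586 + 0.5·0.5323²)·6.4675] / (0.5323·√6.4675)
   = [0.773105 + 1.295257] / 1.353707 = 1.527924
d₂ = d₁ − σ√T = 1.527924 − 1.353707 = 0.174217
N(d₁) = 0.936734,  N(d₂) = 0.569153,  e^(−rT) = 0.684549
E₀ = V₀·N(d₁) − D·e^(−rT)·N(d₂)
   = 362.2637·0.936734 − 167.2128·0.684549·0.569153 = 274.196615
B₀ = V₀ − E₀ = 362.2637 − 274.196615 = 88.067085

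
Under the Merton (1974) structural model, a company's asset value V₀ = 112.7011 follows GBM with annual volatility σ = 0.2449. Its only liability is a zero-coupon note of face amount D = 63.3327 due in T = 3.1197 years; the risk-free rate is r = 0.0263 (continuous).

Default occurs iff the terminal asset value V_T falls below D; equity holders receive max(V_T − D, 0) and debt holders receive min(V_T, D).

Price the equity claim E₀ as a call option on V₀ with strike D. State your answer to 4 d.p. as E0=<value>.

d₁ = [ln(V₀/D) + (r + σ²/2)T] / (σ√T)
   = [ln(112.7011/63.3327) + (0.0263 + 0.5·0.2449²)·3.1197] / (0.2449·√3.1197)
   = [0.576337 + 0.175602] / 0.432559 = 1.738351
d₂ = d₁ − σ√T = 1.738351 − 0.432559 = 1.305792
N(d₁) = 0.958926,  N(d₂) = 0.904188,  e^(−rT) = 0.921228
E₀ = V₀·N(d₁) − D·e^(−rT)·N(d₂)
   = 112.7011·0.958926 − 63.3327·0.921228·0.904188 = 55.318143

E0=55.3181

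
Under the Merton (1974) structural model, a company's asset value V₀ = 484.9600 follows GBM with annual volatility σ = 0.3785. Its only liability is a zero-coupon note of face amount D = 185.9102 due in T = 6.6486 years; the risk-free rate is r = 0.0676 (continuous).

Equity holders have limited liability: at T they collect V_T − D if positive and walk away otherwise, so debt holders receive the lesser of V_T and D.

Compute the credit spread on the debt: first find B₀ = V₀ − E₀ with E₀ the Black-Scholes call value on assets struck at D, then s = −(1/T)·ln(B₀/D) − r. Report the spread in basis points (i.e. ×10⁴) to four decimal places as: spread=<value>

d₁ = [ln(V₀/D) + (r + σ²/2)T] / (σ√T)
   = [ln(484.9600/185.9102) + (0.0676 + 0.5·0.3785²)·6.6486] / (0.3785·√6.6486)
   = [0.958803 + 0.925692] / 0.975958 = 1.930918
d₂ = d₁ − σ√T = 1.930918 − 0.975958 = 0.954961
N(d₁) = 0.973253,  N(d₂) = 0.830201,  e^(−rT) = 0.637982
E₀ = V₀·N(d₁) − D·e^(−rT)·N(d₂)
   = 484.9600·0.973253 − 185.9102·0.637982·0.830201 = 373.521021
B₀ = V₀ − E₀ = 484.9600 − 373.521021 = 111.438979
spread = −(1/T)·ln(B₀/D) − r = −(1/6.6486)·ln(111.438979/185.9102) − 0.0676 = 0.00937660
in basis points: 0.00937660 × 10⁴ = 93.7660 bp

spread=93.7660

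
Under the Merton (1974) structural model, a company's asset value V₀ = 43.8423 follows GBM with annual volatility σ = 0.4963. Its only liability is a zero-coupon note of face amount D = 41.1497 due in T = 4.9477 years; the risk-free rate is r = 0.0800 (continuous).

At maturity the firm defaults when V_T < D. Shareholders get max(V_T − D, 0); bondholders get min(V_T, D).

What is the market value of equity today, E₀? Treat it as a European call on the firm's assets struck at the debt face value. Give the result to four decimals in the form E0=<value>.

E0=24.1896

d₁ = [ln(V₀/D) + (r + σ²/2)T] / (σ√T)
   = [ln(43.8423/41.1497) + (0.0800 + 0.5·0.4963²)·4.9477] / (0.4963·√4.9477)
   = [0.063382 + 1.005159] / 1.103941 = 0.967933
d₂ = d₁ − σ√T = 0.967933 − 1.103941 = -0.136008
N(d₁) = 0.833461,  N(d₂) = 0.445908,  e^(−rT) = 0.673131
E₀ = V₀·N(d₁) − D·e^(−rT)·N(d₂)
   = 43.8423·0.833461 − 41.1497·0.673131·0.445908 = 24.189609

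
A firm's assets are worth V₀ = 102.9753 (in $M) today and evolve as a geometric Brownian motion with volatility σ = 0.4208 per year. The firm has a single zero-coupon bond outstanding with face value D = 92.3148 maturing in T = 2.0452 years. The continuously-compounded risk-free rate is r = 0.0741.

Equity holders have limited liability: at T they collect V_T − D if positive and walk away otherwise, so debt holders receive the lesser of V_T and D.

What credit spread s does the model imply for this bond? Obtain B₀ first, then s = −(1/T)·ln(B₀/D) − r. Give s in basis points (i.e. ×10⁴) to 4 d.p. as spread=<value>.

d₁ = [ln(V₀/D) + (r + σ²/2)T] / (σ√T)
   = [ln(102.9753/92.3148) + (0.0741 + 0.5·0.4208²)·2.0452] / (0.4208·√2.0452)
   = [0.109285 + 0.332624] / 0.601788 = 0.734326
d₂ = d₁ − σ√T = 0.734326 − 0.601788 = 0.132538
N(d₁) = 0.768625,  N(d₂) = 0.552720,  e^(−rT) = 0.859375
E₀ = V₀·N(d₁) − D·e^(−rT)·N(d₂)
   = 102.9753·0.768625 − 92.3148·0.859375·0.552720 = 35.300363
B₀ = V₀ − E₀ = 102.9753 − 35.300363 = 67.674937
spread = −(1/T)·ln(B₀/D) − r = −(1/2.0452)·ln(67.674937/92.3148) − 0.0741 = 0.07771331
in basis points: 0.07771331 × 10⁴ = 777.1331 bp

spread=777.1331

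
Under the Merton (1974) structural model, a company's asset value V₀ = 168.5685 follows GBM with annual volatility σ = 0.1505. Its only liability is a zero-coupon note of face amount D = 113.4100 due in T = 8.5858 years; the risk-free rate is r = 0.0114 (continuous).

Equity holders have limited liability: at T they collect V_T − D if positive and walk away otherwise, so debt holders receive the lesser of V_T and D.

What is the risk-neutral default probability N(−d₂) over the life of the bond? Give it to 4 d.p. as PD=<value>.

d₁ = [ln(V₀/D) + (r + σ²/2)T] / (σ√T)
   = [ln(168.5685/113.4100) + (0.0114 + 0.5·0.1505²)·8.5858] / (0.1505·√8.5858)
   = [0.396333 + 0.195113] / 0.440988 = 1.341184
d₂ = d₁ − σ√T = 1.341184 − 0.440988 = 0.900195
risk-neutral PD = N(−d₂) = N(-0.900195) = 0.184008

PD=0.1840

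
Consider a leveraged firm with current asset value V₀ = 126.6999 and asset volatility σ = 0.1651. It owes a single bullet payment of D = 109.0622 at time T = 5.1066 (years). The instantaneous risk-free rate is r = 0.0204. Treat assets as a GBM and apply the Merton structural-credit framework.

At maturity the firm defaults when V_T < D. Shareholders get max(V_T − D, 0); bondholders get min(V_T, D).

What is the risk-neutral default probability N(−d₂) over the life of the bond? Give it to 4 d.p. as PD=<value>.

d₁ = [ln(V₀/D) + (r + σ²/2)T] / (σ√T)
   = [ln(126.6999/109.0622) + (0.0204 + 0.5·0.1651²)·5.1066] / (0.1651·√5.1066)
   = [0.149903 + 0.173773] / 0.373089 = 0.867555
d₂ = d₁ − σ√T = 0.867555 − 0.373089 = 0.494465
risk-neutral PD = N(−d₂) = N(-0.494465) = 0.310489

PD=0.3105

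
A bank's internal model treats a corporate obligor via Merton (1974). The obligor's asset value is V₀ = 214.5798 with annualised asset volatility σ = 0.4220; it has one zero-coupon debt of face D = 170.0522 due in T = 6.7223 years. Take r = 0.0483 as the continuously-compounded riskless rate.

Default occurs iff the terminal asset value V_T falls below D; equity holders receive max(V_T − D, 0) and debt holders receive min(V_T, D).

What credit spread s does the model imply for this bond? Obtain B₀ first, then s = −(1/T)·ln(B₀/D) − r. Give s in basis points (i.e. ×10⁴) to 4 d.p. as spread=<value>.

d₁ = [ln(V₀/D) + (r + σ²/2)T] / (σ√T)
   = [ln(214.5798/170.0522) + (0.0483 + 0.5·0.4220²)·6.7223] / (0.4220·√6.7223)
   = [0.232576 + 0.923254] / 1.094136 = 1.056386
d₂ = d₁ − σ√T = 1.056386 − 1.094136 = -0.037750
N(d₁) = 0.854604,  N(d₂) = 0.484943,  e^(−rT) = 0.722753
E₀ = V₀·N(d₁) − D·e^(−rT)·N(d₂)
   = 214.5798·0.854604 − 170.0522·0.722753·0.484943 = 123.778399
B₀ = V₀ − E₀ = 214.5798 − 123.778399 = 90.801401
spread = −(1/T)·ln(B₀/D) − r = −(1/6.7223)·ln(90.801401/170.0522) − 0.0483 = 0.04503572
in basis points: 0.04503572 × 10⁴ = 450.3572 bp

spread=450.3572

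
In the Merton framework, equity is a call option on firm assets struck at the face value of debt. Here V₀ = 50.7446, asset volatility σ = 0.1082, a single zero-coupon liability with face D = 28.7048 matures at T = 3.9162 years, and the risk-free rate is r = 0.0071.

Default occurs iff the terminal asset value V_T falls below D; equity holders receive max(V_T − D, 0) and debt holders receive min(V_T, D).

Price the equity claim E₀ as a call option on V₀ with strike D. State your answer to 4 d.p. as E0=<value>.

d₁ = [ln(V₀/D) + (r + σ²/2)T] / (σ√T)
   = [ln(50.7446/28.7048) + (0.0071 + 0.5·0.1082²)·3.9162] / (0.1082·√3.9162)
   = [0.569741 + 0.050729] / 0.214121 = 2.897750
d₂ = d₁ − σ√T = 2.897750 − 0.214121 = 2.683629
N(d₁) = 0.998121,  N(d₂) = 0.996359,  e^(−rT) = 0.972578
E₀ = V₀·N(d₁) − D·e^(−rT)·N(d₂)
   = 50.7446·0.998121 − 28.7048·0.972578·0.996359 = 22.833241

E0=22.8332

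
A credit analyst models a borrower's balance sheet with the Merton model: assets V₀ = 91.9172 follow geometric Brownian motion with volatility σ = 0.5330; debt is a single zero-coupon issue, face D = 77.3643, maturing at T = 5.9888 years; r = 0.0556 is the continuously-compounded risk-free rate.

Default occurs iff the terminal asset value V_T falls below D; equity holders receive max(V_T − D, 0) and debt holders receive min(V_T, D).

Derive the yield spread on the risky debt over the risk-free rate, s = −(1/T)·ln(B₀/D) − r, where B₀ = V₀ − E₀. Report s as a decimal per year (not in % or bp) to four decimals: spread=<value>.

d₁ = [ln(V₀/D) + (r + σ²/2)T] / (σ√T)
   = [ln(91.9172/77.3643) + (0.0556 + 0.5·0.5330²)·5.9888] / (0.5330·√5.9888)
   = [0.172363 + 1.183653] / 1.304359 = 1.039604
d₂ = d₁ − σ√T = 1.039604 − 1.304359 = -0.264755
N(d₁) = 0.850738,  N(d₂) = 0.395599,  e^(−rT) = 0.716786
E₀ = V₀·N(d₁) − D·e^(−rT)·N(d₂)
   = 91.9172·0.850738 − 77.3643·0.716786·0.395599 = 56.260029
B₀ = V₀ − E₀ = 91.9172 − 56.260029 = 35.657171
spread = −(1/T)·ln(B₀/D) − r = −(1/5.9888)·ln(35.657171/77.3643) − 0.0556 = 0.07373729

spread=0.0737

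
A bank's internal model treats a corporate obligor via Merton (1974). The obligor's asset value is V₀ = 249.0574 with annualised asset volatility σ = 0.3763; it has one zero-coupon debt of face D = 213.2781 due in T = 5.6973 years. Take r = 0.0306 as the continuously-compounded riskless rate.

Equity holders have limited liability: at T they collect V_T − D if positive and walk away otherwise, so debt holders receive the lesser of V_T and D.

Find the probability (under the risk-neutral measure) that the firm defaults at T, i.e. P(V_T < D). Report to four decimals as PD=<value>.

PD=0.5328

d₁ = [ln(V₀/D) + (r + σ²/2)T] / (σ√T)
   = [ln(249.0574/213.2781) + (0.0306 + 0.5·0.3763²)·5.6973] / (0.3763·√5.6973)
   = [0.155086 + 0.577711] / 0.898191 = 0.815859
d₂ = d₁ − σ√T = 0.815859 − 0.898191 = -0.082332
risk-neutral PD = N(−d₂) = N(0.082332) = 0.532809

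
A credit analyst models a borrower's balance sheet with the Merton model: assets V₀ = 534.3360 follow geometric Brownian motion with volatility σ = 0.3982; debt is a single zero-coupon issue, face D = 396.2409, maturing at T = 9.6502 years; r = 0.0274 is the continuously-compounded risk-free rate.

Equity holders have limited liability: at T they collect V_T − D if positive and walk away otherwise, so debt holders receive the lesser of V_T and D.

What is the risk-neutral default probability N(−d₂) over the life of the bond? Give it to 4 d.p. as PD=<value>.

PD=0.5648

d₁ = [ln(V₀/D) + (r + σ²/2)T] / (σ√T)
   = [ln(534.3360/396.2409) + (0.0274 + 0.5·0.3982²)·9.6502] / (0.3982·√9.6502)
   = [0.299002 + 1.029499] / 1.236999 = 1.073971
d₂ = d₁ − σ√T = 1.073971 − 1.236999 = -0.163028
risk-neutral PD = N(−d₂) = N(0.163028) = 0.564752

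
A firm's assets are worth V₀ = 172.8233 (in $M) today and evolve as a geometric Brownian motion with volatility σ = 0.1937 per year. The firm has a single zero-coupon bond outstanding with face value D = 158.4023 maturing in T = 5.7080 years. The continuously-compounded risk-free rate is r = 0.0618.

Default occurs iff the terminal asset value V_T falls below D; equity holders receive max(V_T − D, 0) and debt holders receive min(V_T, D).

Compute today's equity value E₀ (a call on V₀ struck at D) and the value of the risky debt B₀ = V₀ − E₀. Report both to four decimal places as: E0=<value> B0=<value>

E0=67.2798 B0=105.5435

d₁ = [ln(V₀/D) + (r + σ²/2)T] / (σ√T)
   = [ln(172.8233/158.4023) + (0.0618 + 0.5·0.1937²)·5.7080] / (0.1937·√5.7080)
   = [0.087132 + 0.459836] / 0.462777 = 1.181925
d₂ = d₁ − σ√T = 1.181925 − 0.462777 = 0.719148
N(d₁) = 0.881382,  N(d₂) = 0.763975,  e^(−rT) = 0.702750
E₀ = V₀·N(d₁) − D·e^(−rT)·N(d₂)
   = 172.8233·0.881382 − 158.4023·0.702750·0.763975 = 67.279829
B₀ = V₀ − E₀ = 172.8233 − 67.279829 = 105.543471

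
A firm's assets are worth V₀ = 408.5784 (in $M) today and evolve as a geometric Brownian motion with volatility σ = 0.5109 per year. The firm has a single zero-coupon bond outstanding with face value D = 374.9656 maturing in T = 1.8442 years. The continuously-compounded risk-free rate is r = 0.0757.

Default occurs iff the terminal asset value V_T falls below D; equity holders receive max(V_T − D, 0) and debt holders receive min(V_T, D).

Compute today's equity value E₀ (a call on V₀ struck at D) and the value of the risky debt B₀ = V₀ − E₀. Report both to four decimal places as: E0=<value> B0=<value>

E0=145.8934 B0=262.6850

d₁ = [ln(V₀/D) + (r + σ²/2)T] / (σ√T)
   = [ln(408.5784/374.9656) + (0.0757 + 0.5·0.5109²)·1.8442] / (0.5109·√1.8442)
   = [0.085850 + 0.380291] / 0.693809 = 0.671858
d₂ = d₁ − σ√T = 0.671858 − 0.693809 = -0.021951
N(d₁) = 0.749163,  N(d₂) = 0.491243,  e^(−rT) = 0.869701
E₀ = V₀·N(d₁) − D·e^(−rT)·N(d₂)
   = 408.5784·0.749163 − 374.9656·0.869701·0.491243 = 145.893396
B₀ = V₀ − E₀ = 408.5784 − 145.893396 = 262.685004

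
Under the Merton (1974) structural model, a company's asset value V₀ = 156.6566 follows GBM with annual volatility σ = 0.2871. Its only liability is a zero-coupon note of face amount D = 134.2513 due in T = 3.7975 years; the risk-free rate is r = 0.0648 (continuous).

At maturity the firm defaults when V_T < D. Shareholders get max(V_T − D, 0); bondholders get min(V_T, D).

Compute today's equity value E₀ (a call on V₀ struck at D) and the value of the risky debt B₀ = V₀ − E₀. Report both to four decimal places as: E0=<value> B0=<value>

d₁ = [ln(V₀/D) + (r + σ²/2)T] / (σ√T)
   = [ln(156.6566/134.2513) + (0.0648 + 0.5·0.2871²)·3.7975] / (0.2871·√3.7975)
   = [0.154343 + 0.402585] / 0.559477 = 0.995444
d₂ = d₁ − σ√T = 0.995444 − 0.559477 = 0.435967
N(d₁) = 0.840240,  N(d₂) = 0.668570,  e^(−rT) = 0.781861
E₀ = V₀·N(d₁) − D·e^(−rT)·N(d₂)
   = 156.6566·0.840240 − 134.2513·0.781861·0.668570 = 61.452097
B₀ = V₀ − E₀ = 156.6566 − 61.452097 = 95.204503

E0=61.4521 B0=95.2045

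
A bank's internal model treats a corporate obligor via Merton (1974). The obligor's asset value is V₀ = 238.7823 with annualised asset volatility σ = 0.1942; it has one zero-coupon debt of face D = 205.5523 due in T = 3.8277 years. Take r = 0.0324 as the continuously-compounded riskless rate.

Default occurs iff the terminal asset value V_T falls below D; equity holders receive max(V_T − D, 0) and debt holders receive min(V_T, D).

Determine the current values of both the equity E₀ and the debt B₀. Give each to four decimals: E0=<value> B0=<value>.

E0=68.0036 B0=170.7787

d₁ = [ln(V₀/D) + (r + σ²/2)T] / (σ√T)
   = [ln(238.7823/205.5523) + (0.0324 + 0.5·0.1942²)·3.8277] / (0.1942·√3.8277)
   = [0.149852 + 0.196196] / 0.379943 = 0.910788
d₂ = d₁ − σ√T = 0.910788 − 0.379943 = 0.530846
N(d₁) = 0.818797,  N(d₂) = 0.702237,  e^(−rT) = 0.883364
E₀ = V₀·N(d₁) − D·e^(−rT)·N(d₂)
   = 238.7823·0.818797 − 205.5523·0.883364·0.702237 = 68.003606
B₀ = V₀ − E₀ = 238.7823 − 68.003606 = 170.778694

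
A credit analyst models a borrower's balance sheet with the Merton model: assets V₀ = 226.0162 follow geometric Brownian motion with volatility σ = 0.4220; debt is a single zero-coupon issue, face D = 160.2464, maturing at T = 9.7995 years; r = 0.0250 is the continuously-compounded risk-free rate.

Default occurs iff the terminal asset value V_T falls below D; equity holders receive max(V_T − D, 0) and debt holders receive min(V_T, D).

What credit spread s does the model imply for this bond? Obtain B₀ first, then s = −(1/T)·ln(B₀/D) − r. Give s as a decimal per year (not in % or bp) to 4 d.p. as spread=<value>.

d₁ = [ln(V₀/D) + (r + σ²/2)T] / (σ√T)
   = [ln(226.0162/160.2464) + (0.0250 + 0.5·0.4220²)·9.7995] / (0.4220·√9.7995)
   = [0.343894 + 1.117555] / 1.321035 = 1.106290
d₂ = d₁ − σ√T = 1.106290 − 1.321035 = -0.214745
N(d₁) = 0.865700,  N(d₂) = 0.414983,  e^(−rT) = 0.782714
E₀ = V₀·N(d₁) − D·e^(−rT)·N(d₂)
   = 226.0162·0.865700 − 160.2464·0.782714·0.414983 = 143.611977
B₀ = V₀ − E₀ = 226.0162 − 143.611977 = 82.404223
spread = −(1/T)·ln(B₀/D) − r = −(1/9.7995)·ln(82.404223/160.2464) − 0.0250 = 0.04286836

spread=0.0429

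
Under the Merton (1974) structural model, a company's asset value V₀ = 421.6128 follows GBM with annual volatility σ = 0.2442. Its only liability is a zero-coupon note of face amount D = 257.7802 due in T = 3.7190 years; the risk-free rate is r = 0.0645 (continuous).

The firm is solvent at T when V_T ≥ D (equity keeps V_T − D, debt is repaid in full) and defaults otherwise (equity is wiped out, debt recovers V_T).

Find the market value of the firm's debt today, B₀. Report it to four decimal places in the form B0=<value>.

d₁ = [ln(V₀/D) + (r + σ²/2)T] / (σ√T)
   = [ln(421.6128/257.7802) + (0.0645 + 0.5·0.2442²)·3.7190] / (0.2442·√3.7190)
   = [0.491980 + 0.350764] / 0.470933 = 1.789522
d₂ = d₁ − σ√T = 1.789522 − 0.470933 = 1.318590
N(d₁) = 0.963235,  N(d₂) = 0.906347,  e^(−rT) = 0.786726
E₀ = V₀·N(d₁) − D·e^(−rT)·N(d₂)
   = 421.6128·0.963235 − 257.7802·0.786726·0.906347 = 222.302794
B₀ = V₀ − E₀ = 421.6128 − 222.302794 = 199.310006

B0=199.3100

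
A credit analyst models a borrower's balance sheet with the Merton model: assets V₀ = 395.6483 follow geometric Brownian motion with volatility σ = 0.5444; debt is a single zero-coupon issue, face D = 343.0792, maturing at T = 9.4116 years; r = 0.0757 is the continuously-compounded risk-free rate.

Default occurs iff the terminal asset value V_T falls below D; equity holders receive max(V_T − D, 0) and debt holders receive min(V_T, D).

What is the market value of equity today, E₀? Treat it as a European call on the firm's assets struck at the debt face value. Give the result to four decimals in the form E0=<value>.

d₁ = [ln(V₀/D) + (r + σ²/2)T] / (σ√T)
   = [ln(395.6483/343.0792) + (0.0757 + 0.5·0.5444²)·9.4116] / (0.5444·√9.4116)
   = [0.142564 + 2.107122] / 1.670128 = 1.347014
d₂ = d₁ − σ√T = 1.347014 − 1.670128 = -0.323114
N(d₁) = 0.911012,  N(d₂) = 0.373304,  e^(−rT) = 0.490437
E₀ = V₀·N(d₁) − D·e^(−rT)·N(d₂)
   = 395.6483·0.911012 − 343.0792·0.490437·0.373304 = 297.628670

E0=297.6287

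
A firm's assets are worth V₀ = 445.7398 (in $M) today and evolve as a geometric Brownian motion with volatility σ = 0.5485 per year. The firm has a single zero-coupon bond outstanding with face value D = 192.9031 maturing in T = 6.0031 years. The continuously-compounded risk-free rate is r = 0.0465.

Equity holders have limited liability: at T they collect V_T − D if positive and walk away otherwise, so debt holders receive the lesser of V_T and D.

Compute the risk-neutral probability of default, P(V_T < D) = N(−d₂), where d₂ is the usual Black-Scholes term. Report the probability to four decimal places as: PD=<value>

d₁ = [ln(V₀/D) + (r + σ²/2)T] / (σ√T)
   = [ln(445.7398/192.9031) + (0.0465 + 0.5·0.5485²)·6.0031] / (0.5485·√6.0031)
   = [0.837547 + 1.182167] / 1.343892 = 1.502884
d₂ = d₁ − σ√T = 1.502884 − 1.343892 = 0.158992
risk-neutral PD = N(−d₂) = N(-0.158992) = 0.436837

PD=0.4368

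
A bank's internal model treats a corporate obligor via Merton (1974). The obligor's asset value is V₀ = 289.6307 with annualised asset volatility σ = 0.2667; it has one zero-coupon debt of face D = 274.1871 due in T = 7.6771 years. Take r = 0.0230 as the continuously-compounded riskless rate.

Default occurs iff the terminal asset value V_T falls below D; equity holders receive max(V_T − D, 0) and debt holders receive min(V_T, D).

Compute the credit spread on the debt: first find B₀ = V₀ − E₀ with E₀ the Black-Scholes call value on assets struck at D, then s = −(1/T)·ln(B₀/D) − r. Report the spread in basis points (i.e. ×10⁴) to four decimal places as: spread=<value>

d₁ = [ln(V₀/D) + (r + σ²/2)T] / (σ√T)
   = [ln(289.6307/274.1871) + (0.0230 + 0.5·0.2667²)·7.6771] / (0.2667·√7.6771)
   = [0.054796 + 0.449605] / 0.738961 = 0.682581
d₂ = d₁ − σ√T = 0.682581 − 0.738961 = -0.056380
N(d₁) = 0.752564,  N(d₂) = 0.477520,  e^(−rT) = 0.838137
E₀ = V₀·N(d₁) − D·e^(−rT)·N(d₂)
   = 289.6307·0.752564 − 274.1871·0.838137·0.477520 = 108.228635
B₀ = V₀ − E₀ = 289.6307 − 108.228635 = 181.402065
spread = −(1/T)·ln(B₀/D) − r = −(1/7.6771)·ln(181.402065/274.1871) − 0.0230 = 0.03080870
in basis points: 0.03080870 × 10⁴ = 308.0870 bp

spread=308.0870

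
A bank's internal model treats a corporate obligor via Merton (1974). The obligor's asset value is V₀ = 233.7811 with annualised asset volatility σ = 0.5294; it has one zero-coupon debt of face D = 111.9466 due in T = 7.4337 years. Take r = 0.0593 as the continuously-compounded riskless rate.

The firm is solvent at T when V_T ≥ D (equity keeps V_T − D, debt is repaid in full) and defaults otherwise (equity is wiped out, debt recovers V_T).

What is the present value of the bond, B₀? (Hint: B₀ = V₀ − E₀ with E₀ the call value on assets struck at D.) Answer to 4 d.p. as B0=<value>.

d₁ = [ln(V₀/D) + (r + σ²/2)T] / (σ√T)
   = [ln(233.7811/111.9466) + (0.0593 + 0.5·0.5294²)·7.4337] / (0.5294·√7.4337)
   = [0.736363 + 1.482519] / 1.443399 = 1.537262
d₂ = d₁ − σ√T = 1.537262 − 1.443399 = 0.093863
N(d₁) = 0.937885,  N(d₂) = 0.537391,  e^(−rT) = 0.643510
E₀ = V₀·N(d₁) − D·e^(−rT)·N(d₂)
   = 233.7811·0.937885 − 111.9466·0.643510·0.537391 = 180.546937
B₀ = V₀ − E₀ = 233.7811 − 180.546937 = 53.234163

B0=53.2342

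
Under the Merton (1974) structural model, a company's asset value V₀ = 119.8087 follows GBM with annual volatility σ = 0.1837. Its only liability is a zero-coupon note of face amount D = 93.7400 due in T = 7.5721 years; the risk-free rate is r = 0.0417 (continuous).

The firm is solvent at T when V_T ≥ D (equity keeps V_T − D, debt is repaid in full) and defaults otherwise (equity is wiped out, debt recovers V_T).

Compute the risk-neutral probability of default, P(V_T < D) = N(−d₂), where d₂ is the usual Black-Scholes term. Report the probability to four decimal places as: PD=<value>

PD=0.1956

d₁ = [ln(V₀/D) + (r + σ²/2)T] / (σ√T)
   = [ln(119.8087/93.7400) + (0.0417 + 0.5·0.1837²)·7.5721] / (0.1837·√7.5721)
   = [0.245371 + 0.443519] / 0.505496 = 1.362803
d₂ = d₁ − σ√T = 1.362803 − 0.505496 = 0.857307
risk-neutral PD = N(−d₂) = N(-0.857307) = 0.195638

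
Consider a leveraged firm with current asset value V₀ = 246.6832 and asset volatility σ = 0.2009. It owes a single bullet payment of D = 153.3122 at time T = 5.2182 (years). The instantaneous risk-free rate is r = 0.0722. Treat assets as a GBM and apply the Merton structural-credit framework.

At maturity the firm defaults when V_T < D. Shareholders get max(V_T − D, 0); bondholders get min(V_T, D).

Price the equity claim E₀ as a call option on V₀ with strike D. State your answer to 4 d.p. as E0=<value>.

E0=142.3920

d₁ = [ln(V₀/D) + (r + σ²/2)T] / (σ√T)
   = [ln(246.6832/153.3122) + (0.0722 + 0.5·0.2009²)·5.2182] / (0.2009·√5.2182)
   = [0.475629 + 0.482059] / 0.458923 = 2.086814
d₂ = d₁ − σ√T = 2.086814 − 0.458923 = 1.627891
N(d₁) = 0.981548,  N(d₂) = 0.948226,  e^(−rT) = 0.686085
E₀ = V₀·N(d₁) − D·e^(−rT)·N(d₂)
   = 246.6832·0.981548 − 153.3122·0.686085·0.948226 = 142.391976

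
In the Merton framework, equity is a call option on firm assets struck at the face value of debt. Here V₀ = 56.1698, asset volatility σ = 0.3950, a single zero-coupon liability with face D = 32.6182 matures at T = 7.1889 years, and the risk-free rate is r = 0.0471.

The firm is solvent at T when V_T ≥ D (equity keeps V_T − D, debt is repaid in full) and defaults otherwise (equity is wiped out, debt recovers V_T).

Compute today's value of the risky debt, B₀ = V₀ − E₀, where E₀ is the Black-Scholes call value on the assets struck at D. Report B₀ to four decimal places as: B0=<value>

d₁ = [ln(V₀/D) + (r + σ²/2)T] / (σ√T)
   = [ln(56.1698/32.6182) + (0.0471 + 0.5·0.3950²)·7.1889] / (0.3950·√7.1889)
   = [0.543509 + 0.899421] / 1.059079 = 1.362439
d₂ = d₁ − σ√T = 1.362439 − 1.059079 = 0.303360
N(d₁) = 0.913470,  N(d₂) = 0.619192,  e^(−rT) = 0.712770
E₀ = V₀·N(d₁) − D·e^(−rT)·N(d₂)
   = 56.1698·0.913470 − 32.6182·0.712770·0.619192 = 36.913684
B₀ = V₀ − E₀ = 56.1698 − 36.913684 = 19.256116

B0=19.2561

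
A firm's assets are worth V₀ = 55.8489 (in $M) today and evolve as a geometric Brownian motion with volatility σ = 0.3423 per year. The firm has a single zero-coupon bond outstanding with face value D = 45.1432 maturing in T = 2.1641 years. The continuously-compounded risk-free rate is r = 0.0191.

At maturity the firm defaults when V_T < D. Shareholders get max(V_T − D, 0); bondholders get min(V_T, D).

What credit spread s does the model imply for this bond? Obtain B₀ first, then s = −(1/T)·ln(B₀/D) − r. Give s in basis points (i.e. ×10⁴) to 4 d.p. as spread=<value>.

spread=540.9197

d₁ = [ln(V₀/D) + (r + σ²/2)T] / (σ√T)
   = [ln(55.8489/45.1432) + (0.0191 + 0.5·0.3423²)·2.1641] / (0.3423·√2.1641)
   = [0.212810 + 0.168117] / 0.503553 = 0.756479
d₂ = d₁ − σ√T = 0.756479 − 0.503553 = 0.252925
N(d₁) = 0.775319,  N(d₂) = 0.599837,  e^(−rT) = 0.959508
E₀ = V₀·N(d₁) − D·e^(−rT)·N(d₂)
   = 55.8489·0.775319 − 45.1432·0.959508·0.599837 = 17.318601
B₀ = V₀ − E₀ = 55.8489 − 17.318601 = 38.530299
spread = −(1/T)·ln(B₀/D) − r = −(1/2.1641)·ln(38.530299/45.1432) − 0.0191 = 0.05409197
in basis points: 0.05409197 × 10⁴ = 540.9197 bp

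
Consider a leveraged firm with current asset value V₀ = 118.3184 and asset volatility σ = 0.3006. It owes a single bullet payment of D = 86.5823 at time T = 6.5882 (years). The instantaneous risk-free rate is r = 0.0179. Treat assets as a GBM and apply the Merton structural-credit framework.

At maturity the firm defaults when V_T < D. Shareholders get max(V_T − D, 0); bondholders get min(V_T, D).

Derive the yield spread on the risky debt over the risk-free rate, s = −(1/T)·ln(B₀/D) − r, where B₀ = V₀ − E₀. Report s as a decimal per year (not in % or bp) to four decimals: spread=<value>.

spread=0.0276

d₁ = [ln(V₀/D) + (r + σ²/2)T] / (σ√T)
   = [ln(118.3184/86.5823) + (0.0179 + 0.5·0.3006²)·6.5882] / (0.3006·√6.5882)
   = [0.312284 + 0.415585] / 0.771565 = 0.943367
d₂ = d₁ − σ√T = 0.943367 − 0.771565 = 0.171802
N(d₁) = 0.827253,  N(d₂) = 0.568204,  e^(−rT) = 0.888759
E₀ = V₀·N(d₁) − D·e^(−rT)·N(d₂)
   = 118.3184·0.827253 − 86.5823·0.888759·0.568204 = 54.155567
B₀ = V₀ − E₀ = 118.3184 − 54.155567 = 64.162833
spread = −(1/T)·ln(B₀/D) − r = −(1/6.5882)·ln(64.162833/86.5823) − 0.0179 = 0.02758606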